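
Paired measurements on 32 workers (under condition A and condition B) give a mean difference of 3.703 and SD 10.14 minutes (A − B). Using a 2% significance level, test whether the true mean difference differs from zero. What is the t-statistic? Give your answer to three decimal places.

H0: μ_d = 0; H1: μ_d ≠ 0 (paired t-test on the differences, two-sided).
t = d̄/(s_d/√n) = 3.703/(10.14/√32) = 2.066
df = n − 1 = 31
Two-sided p-value ≈ 0.047
Since p ≈ 0.047 > α = 0.02, fail to reject H0; the data do not provide sufficient evidence against H0.

2.066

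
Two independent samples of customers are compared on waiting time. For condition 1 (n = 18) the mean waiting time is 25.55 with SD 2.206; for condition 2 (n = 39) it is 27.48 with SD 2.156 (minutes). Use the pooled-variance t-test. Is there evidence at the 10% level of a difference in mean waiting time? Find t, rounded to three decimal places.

-3.119

Let group 1 = condition 1, group 2 = condition 2. H0: μ_1 = μ_2; H1: μ_1 ≠ μ_2 (two-sample pooled-variance t-test, two-sided).
s_p² = [(18−1)·2.206² + (39−1)·2.156²]/(18+39−2) = 4.71575
t = (25.55 − 27.48)/√[4.71575·(1/18 + 1/39)] = -3.119
df = n₁ + n₂ − 2 = 55
Two-sided p-value ≈ 0.003
Since p ≈ 0.003 < α = 0.1, reject H0; the data support H1.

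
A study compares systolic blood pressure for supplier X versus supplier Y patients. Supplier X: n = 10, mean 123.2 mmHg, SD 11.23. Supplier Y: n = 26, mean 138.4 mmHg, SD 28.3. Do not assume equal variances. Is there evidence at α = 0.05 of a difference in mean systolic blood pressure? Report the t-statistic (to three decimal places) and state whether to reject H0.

t = -2.307; reject H0

Let group 1 = supplier X, group 2 = supplier Y. H0: μ_1 = μ_2; H1: μ_1 ≠ μ_2 (Welch's two-sample t-test, two-sided).
t = (x̄_1 − x̄_2)/√(s_1²/n_1 + s_2²/n_2) = (123.2 − 138.4)/√(11.23²/10 + 28.3²/26) = -2.307
Welch–Satterthwaite df ≈ 33.88
Two-sided p-value ≈ 0.027
Since p ≈ 0.027 < α = 0.05, reject H0; the evidence is statistically significant.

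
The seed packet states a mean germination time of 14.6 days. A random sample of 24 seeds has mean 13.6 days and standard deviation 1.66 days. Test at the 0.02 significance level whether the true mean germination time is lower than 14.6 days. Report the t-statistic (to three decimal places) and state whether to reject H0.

t = -2.951; reject H0

H0: μ = 14.6; H1: μ < 14.6 (one-sample t-test, left-tailed).
t = (x̄ − μ₀)/(s/√n) = (13.6 − 14.6)/(1.66/√24) = -2.951
df = n − 1 = 23
p-value = P(T ≤ -2.951) ≈ 0.0036
Since p ≈ 0.0036 < α = 0.02, reject H0; the data support H1.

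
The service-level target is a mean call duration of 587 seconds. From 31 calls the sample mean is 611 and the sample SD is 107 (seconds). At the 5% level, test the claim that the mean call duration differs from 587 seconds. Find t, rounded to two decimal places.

H0: μ = 587; H1: μ ≠ 587 (one-sample t-test, two-sided).
t = (x̄ − μ₀)/(s/√n) = (611 − 587)/(107/√31) = 1.25
df = n − 1 = 30
Two-sided p-value ≈ 0.221
Since p ≈ 0.221 > α = 0.05, fail to reject H0; the evidence is not statistically significant.

1.25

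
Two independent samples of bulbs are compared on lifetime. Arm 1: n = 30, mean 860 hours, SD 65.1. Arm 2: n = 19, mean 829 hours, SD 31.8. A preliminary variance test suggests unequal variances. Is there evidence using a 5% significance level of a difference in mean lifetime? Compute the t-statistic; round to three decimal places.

2.223

Let group 1 = arm 1, group 2 = arm 2. H0: μ_1 = μ_2; H1: μ_1 ≠ μ_2 (Welch's two-sample t-test, two-sided).
t = (x̄_1 − x̄_2)/√(s_1²/n_1 + s_2²/n_2) = (860 − 829)/√(65.1²/30 + 31.8²/19) = 2.223
Welch–Satterthwaite df ≈ 44.74
Two-sided p-value ≈ 0.0313
Since p ≈ 0.0313 < α = 0.05, reject H0; the data support H1.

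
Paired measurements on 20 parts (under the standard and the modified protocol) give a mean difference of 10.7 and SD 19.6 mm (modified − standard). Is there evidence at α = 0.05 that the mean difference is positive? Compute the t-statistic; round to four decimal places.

H0: μ_d = 0; H1: μ_d > 0 (paired t-test on the differences, right-tailed).
t = d̄/(s_d/√n) = 10.7/(19.6/√20) = 2.4414
df = n − 1 = 19
p-value = P(T ≥ 2.4414) ≈ 0.0123
Since p ≈ 0.0123 < α = 0.05, reject H0; the evidence is statistically significant.

2.4414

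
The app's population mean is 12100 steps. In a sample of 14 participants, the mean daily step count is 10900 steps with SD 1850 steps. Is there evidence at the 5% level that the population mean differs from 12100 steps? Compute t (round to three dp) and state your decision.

t = -2.427; reject H0

H0: μ = 12100; H1: μ ≠ 12100 (one-sample t-test, two-sided).
t = (x̄ − μ₀)/(s/√n) = (10900 − 12100)/(1850/√14) = -2.427
df = n − 1 = 13
Two-sided p-value ≈ 0.0305
Since p ≈ 0.0305 < α = 0.05, reject H0; the data support H1.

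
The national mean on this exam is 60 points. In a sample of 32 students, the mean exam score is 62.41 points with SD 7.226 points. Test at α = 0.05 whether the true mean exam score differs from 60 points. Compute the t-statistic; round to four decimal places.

H0: μ = 60; H1: μ ≠ 60 (one-sample t-test, two-sided).
t = (x̄ − μ₀)/(s/√n) = (62.41 − 60)/(7.226/√32) = 1.8867
df = n − 1 = 31
Two-sided p-value ≈ 0.0686
Since p ≈ 0.0686 > α = 0.05, fail to reject H0; the data do not provide sufficient evidence against H0.

1.8867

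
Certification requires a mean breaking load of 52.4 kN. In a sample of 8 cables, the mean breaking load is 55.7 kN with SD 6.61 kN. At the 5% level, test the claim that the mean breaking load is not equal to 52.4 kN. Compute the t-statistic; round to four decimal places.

1.4121

H0: μ = 52.4; H1: μ ≠ 52.4 (one-sample t-test, two-sided).
t = (x̄ − μ₀)/(s/√n) = (55.7 − 52.4)/(6.61/√8) = 1.4121
df = n − 1 = 7
Two-sided p-value ≈ 0.201
Since p ≈ 0.201 > α = 0.05, fail to reject H0; the evidence is not statistically significant.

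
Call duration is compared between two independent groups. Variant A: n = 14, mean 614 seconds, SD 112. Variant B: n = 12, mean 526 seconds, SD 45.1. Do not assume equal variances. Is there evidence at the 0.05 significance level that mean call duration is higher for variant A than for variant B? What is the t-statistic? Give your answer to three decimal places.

Let group 1 = variant A, group 2 = variant B. H0: μ_1 = μ_2; H1: μ_1 > μ_2 (Welch's two-sample t-test, right-tailed).
t = (x̄_1 − x̄_2)/√(s_1²/n_1 + s_2²/n_2) = (614 − 526)/√(112²/14 + 45.1²/12) = 2.696
Welch–Satterthwaite df ≈ 17.64
p-value = P(T ≥ 2.696) ≈ 0.0075
Since p ≈ 0.0075 < α = 0.05, reject H0; the data support H1.

2.696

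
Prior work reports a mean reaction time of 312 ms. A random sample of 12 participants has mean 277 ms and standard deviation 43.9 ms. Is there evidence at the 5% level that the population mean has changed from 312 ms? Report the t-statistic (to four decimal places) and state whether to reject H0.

H0: μ = 312; H1: μ ≠ 312 (one-sample t-test, two-sided).
t = (x̄ − μ₀)/(s/√n) = (277 − 312)/(43.9/√12) = -2.7618
df = n − 1 = 11
Two-sided p-value ≈ 0.018
Since p ≈ 0.018 < α = 0.05, reject H0; the data support H1.

t = -2.7618; reject H0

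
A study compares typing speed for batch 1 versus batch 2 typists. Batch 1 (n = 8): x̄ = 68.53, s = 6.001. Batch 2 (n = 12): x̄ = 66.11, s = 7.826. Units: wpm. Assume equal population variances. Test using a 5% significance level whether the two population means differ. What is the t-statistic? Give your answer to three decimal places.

0.739

Let group 1 = batch 1, group 2 = batch 2. H0: μ_1 = μ_2; H1: μ_1 ≠ μ_2 (two-sample pooled-variance t-test, two-sided).
s_p² = [(8−1)·6.001² + (12−1)·7.826²]/(8+12−2) = 51.4329
t = (68.53 − 66.11)/√[51.4329·(1/8 + 1/12)] = 0.739
df = n₁ + n₂ − 2 = 18
Two-sided p-value ≈ 0.469
Since p ≈ 0.469 > α = 0.05, fail to reject H0; the data do not provide sufficient evidence against H0.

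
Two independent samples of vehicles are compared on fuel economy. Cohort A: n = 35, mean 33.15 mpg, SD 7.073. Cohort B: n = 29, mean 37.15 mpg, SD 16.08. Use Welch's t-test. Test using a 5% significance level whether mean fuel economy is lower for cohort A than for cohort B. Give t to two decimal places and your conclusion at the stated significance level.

Let group 1 = cohort A, group 2 = cohort B. H0: μ_1 = μ_2; H1: μ_1 < μ_2 (Welch's two-sample t-test, left-tailed).
t = (x̄_1 − x̄_2)/√(s_1²/n_1 + s_2²/n_2) = (33.15 − 37.15)/√(7.073²/35 + 16.08²/29) = -1.24
Welch–Satterthwaite df ≈ 36.92
p-value = P(T ≤ -1.24) ≈ 0.111
Since p ≈ 0.111 > α = 0.05, fail to reject H0; the data do not provide sufficient evidence against H0.

t = -1.24; fail to reject H0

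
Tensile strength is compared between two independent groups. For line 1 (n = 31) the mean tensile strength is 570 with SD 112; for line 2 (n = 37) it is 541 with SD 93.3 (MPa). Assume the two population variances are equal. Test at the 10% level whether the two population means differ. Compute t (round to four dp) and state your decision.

t = 1.1651; fail to reject H0

Let group 1 = line 1, group 2 = line 2. H0: μ_1 = μ_2; H1: μ_1 ≠ μ_2 (two-sample pooled-variance t-test, two-sided).
s_p² = [(31−1)·112² + (37−1)·93.3²]/(31+37−2) = 10449.9
t = (570 − 541)/√[10449.9·(1/31 + 1/37)] = 1.1651
df = n₁ + n₂ − 2 = 66
Two-sided p-value ≈ 0.248
Since p ≈ 0.248 > α = 0.1, fail to reject H0; the evidence is not statistically significant.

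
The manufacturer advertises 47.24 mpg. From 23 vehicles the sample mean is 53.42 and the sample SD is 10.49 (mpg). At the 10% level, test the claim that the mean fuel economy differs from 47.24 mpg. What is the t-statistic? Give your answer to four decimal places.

H0: μ = 47.24; H1: μ ≠ 47.24 (one-sample t-test, two-sided).
t = (x̄ − μ₀)/(s/√n) = (53.42 − 47.24)/(10.49/√23) = 2.8254
df = n − 1 = 22
Two-sided p-value ≈ 0.0099
Since p ≈ 0.0099 < α = 0.1, reject H0; the evidence is statistically significant.

2.8254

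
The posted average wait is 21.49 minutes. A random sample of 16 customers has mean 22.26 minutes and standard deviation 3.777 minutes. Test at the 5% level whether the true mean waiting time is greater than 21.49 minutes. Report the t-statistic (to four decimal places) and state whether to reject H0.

t = 0.8155; fail to reject H0

H0: μ = 21.49; H1: μ > 21.49 (one-sample t-test, right-tailed).
t = (x̄ − μ₀)/(s/√n) = (22.26 − 21.49)/(3.777/√16) = 0.8155
df = n − 1 = 15
p-value = P(T ≥ 0.8155) ≈ 0.214
Since p ≈ 0.214 > α = 0.05, fail to reject H0; the evidence is not statistically significant.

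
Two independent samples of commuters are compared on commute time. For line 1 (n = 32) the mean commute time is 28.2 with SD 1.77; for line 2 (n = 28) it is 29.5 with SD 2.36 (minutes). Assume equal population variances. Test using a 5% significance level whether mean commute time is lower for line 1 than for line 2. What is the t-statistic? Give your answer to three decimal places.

-2.432

Let group 1 = line 1, group 2 = line 2. H0: μ_1 = μ_2; H1: μ_1 < μ_2 (two-sample pooled-variance t-test, left-tailed).
s_p² = [(32−1)·1.77² + (28−1)·2.36²]/(32+28−2) = 4.26723
t = (28.2 − 29.5)/√[4.26723·(1/32 + 1/28)] = -2.432
df = n₁ + n₂ − 2 = 58
p-value = P(T ≤ -2.432) ≈ 0.009
Since p ≈ 0.009 < α = 0.05, reject H0; the data support H1.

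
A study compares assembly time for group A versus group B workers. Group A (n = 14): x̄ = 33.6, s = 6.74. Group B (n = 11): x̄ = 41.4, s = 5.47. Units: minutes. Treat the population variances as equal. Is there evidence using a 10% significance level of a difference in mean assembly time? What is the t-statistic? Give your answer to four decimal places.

Let group 1 = group A, group 2 = group B. H0: μ_1 = μ_2; H1: μ_1 ≠ μ_2 (two-sample pooled-variance t-test, two-sided).
s_p² = [(14−1)·6.74² + (11−1)·5.47²]/(14+11−2) = 38.6856
t = (33.6 − 41.4)/√[38.6856·(1/14 + 1/11)] = -3.1125
df = n₁ + n₂ − 2 = 23
Two-sided p-value ≈ 0.005
Since p ≈ 0.005 < α = 0.1, reject H0; the data support H1.

-3.1125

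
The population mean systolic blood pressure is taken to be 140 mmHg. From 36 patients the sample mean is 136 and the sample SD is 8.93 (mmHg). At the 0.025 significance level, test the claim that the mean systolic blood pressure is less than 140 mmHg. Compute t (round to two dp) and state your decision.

H0: μ = 140; H1: μ < 140 (one-sample t-test, left-tailed).
t = (x̄ − μ₀)/(s/√n) = (136 − 140)/(8.93/√36) = -2.69
df = n − 1 = 35
p-value = P(T ≤ -2.69) ≈ 0.0055
Since p ≈ 0.0055 < α = 0.025, reject H0; the data support H1.

t = -2.69; reject H0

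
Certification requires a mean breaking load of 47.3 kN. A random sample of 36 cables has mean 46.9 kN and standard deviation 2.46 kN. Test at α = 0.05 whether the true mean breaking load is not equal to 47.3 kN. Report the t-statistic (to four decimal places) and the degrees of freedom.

t = -0.9756, df = 35

H0: μ = 47.3; H1: μ ≠ 47.3 (one-sample t-test, two-sided).
t = (x̄ − μ₀)/(s/√n) = (46.9 − 47.3)/(2.46/√36) = -0.9756
df = n − 1 = 35
Two-sided p-value ≈ 0.3360
Since p ≈ 0.3360 > α = 0.05, fail to reject H0; the data do not provide sufficient evidence against H0.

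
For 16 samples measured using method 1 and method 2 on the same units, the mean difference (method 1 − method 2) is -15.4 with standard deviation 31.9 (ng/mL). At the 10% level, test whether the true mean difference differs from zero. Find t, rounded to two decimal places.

H0: μ_d = 0; H1: μ_d ≠ 0 (paired t-test on the differences, two-sided).
t = d̄/(s_d/√n) = -15.4/(31.9/√16) = -1.93
df = n − 1 = 15
Two-sided p-value ≈ 0.073
Since p ≈ 0.073 < α = 0.1, reject H0; the data support H1.

-1.93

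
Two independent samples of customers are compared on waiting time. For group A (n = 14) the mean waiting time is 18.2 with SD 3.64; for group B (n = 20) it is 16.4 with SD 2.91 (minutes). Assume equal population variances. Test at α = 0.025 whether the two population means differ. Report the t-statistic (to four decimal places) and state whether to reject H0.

t = 1.6009; fail to reject H0

Let group 1 = group A, group 2 = group B. H0: μ_1 = μ_2; H1: μ_1 ≠ μ_2 (two-sample pooled-variance t-test, two-sided).
s_p² = [(14−1)·3.64² + (20−1)·2.91²]/(14+20−2) = 10.4106
t = (18.2 − 16.4)/√[10.4106·(1/14 + 1/20)] = 1.6009
df = n₁ + n₂ − 2 = 32
Two-sided p-value ≈ 0.119
Since p ≈ 0.119 > α = 0.025, fail to reject H0; the evidence is not statistically significant.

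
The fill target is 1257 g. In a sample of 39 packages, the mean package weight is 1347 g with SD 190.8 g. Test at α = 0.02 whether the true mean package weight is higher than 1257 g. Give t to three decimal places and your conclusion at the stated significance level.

H0: μ = 1257; H1: μ > 1257 (one-sample t-test, right-tailed).
t = (x̄ − μ₀)/(s/√n) = (1347 − 1257)/(190.8/√39) = 2.946
df = n − 1 = 38
p-value = P(T ≥ 2.946) ≈ 0.0027
Since p ≈ 0.0027 < α = 0.02, reject H0; the evidence is statistically significant.

t = 2.946; reject H0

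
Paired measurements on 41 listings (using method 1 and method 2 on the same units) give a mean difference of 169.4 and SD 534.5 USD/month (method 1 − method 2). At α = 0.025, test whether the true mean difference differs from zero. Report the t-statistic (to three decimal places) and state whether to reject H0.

t = 2.029; fail to reject H0

H0: μ_d = 0; H1: μ_d ≠ 0 (paired t-test on the differences, two-sided).
t = d̄/(s_d/√n) = 169.4/(534.5/√41) = 2.029
df = n − 1 = 40
Two-sided p-value ≈ 0.049
Since p ≈ 0.049 > α = 0.025, fail to reject H0; the data do not provide sufficient evidence against H0.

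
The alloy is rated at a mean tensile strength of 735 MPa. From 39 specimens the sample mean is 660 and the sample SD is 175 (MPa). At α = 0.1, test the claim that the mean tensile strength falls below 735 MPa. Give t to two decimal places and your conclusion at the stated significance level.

t = -2.68; reject H0

H0: μ = 735; H1: μ < 735 (one-sample t-test, left-tailed).
t = (x̄ − μ₀)/(s/√n) = (660 − 735)/(175/√39) = -2.68
df = n − 1 = 38
p-value = P(T ≤ -2.68) ≈ 0.0055
Since p ≈ 0.0055 < α = 0.1, reject H0; the evidence is statistically significant.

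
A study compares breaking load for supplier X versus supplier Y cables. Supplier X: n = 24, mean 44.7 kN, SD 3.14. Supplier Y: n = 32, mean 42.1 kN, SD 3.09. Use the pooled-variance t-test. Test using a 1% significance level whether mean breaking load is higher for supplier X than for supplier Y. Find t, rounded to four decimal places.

3.0946

Let group 1 = supplier X, group 2 = supplier Y. H0: μ_1 = μ_2; H1: μ_1 > μ_2 (two-sample pooled-variance t-test, right-tailed).
s_p² = [(24−1)·3.14² + (32−1)·3.09²]/(24+32−2) = 9.68078
t = (44.7 − 42.1)/√[9.68078·(1/24 + 1/32)] = 3.0946
df = n₁ + n₂ − 2 = 54
p-value = P(T ≥ 3.0946) ≈ 0.0016
Since p ≈ 0.0016 < α = 0.01, reject H0; the data support H1.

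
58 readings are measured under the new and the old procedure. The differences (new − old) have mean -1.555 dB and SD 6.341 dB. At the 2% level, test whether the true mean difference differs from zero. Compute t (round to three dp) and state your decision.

t = -1.868; fail to reject H0

H0: μ_d = 0; H1: μ_d ≠ 0 (paired t-test on the differences, two-sided).
t = d̄/(s_d/√n) = -1.555/(6.341/√58) = -1.868
df = n − 1 = 57
Two-sided p-value ≈ 0.067
Since p ≈ 0.067 > α = 0.02, fail to reject H0; the data do not provide sufficient evidence against H0.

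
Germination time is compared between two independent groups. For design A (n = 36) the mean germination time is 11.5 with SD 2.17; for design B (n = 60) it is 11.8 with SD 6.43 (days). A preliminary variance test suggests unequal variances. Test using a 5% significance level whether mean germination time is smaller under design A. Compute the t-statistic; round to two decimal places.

Let group 1 = design A, group 2 = design B. H0: μ_1 = μ_2; H1: μ_1 < μ_2 (Welch's two-sample t-test, left-tailed).
t = (x̄_1 − x̄_2)/√(s_1²/n_1 + s_2²/n_2) = (11.5 − 11.8)/√(2.17²/36 + 6.43²/60) = -0.33
Welch–Satterthwaite df ≈ 78.74
p-value = P(T ≤ -0.33) ≈ 0.371
Since p ≈ 0.371 > α = 0.05, fail to reject H0; the evidence is not statistically significant.

-0.33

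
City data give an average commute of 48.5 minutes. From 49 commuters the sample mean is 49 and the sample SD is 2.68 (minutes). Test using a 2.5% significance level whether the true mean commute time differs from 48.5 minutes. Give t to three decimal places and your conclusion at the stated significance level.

t = 1.306; fail to reject H0

H0: μ = 48.5; H1: μ ≠ 48.5 (one-sample t-test, two-sided).
t = (x̄ − μ₀)/(s/√n) = (49 − 48.5)/(2.68/√49) = 1.306
df = n − 1 = 48
Two-sided p-value ≈ 0.1978
Since p ≈ 0.1978 > α = 0.025, fail to reject H0; the evidence is not statistically significant.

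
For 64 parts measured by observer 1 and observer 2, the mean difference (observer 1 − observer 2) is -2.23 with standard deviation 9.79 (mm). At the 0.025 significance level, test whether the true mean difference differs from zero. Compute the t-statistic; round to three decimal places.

-1.822

H0: μ_d = 0; H1: μ_d ≠ 0 (paired t-test on the differences, two-sided).
t = d̄/(s_d/√n) = -2.23/(9.79/√64) = -1.822
df = n − 1 = 63
Two-sided p-value ≈ 0.073
Since p ≈ 0.073 > α = 0.025, fail to reject H0; the data do not provide sufficient evidence against H0.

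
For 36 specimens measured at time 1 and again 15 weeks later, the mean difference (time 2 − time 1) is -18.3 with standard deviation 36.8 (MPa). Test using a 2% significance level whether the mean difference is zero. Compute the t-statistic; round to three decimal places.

H0: μ_d = 0; H1: μ_d ≠ 0 (paired t-test on the differences, two-sided).
t = d̄/(s_d/√n) = -18.3/(36.8/√36) = -2.984
df = n − 1 = 35
Two-sided p-value ≈ 0.005
Since p ≈ 0.005 < α = 0.02, reject H0; the evidence is statistically significant.

-2.984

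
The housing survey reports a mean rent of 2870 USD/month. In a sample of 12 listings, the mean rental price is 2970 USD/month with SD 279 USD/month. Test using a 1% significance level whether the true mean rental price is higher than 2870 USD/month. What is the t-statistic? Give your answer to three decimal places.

1.242

H0: μ = 2870; H1: μ > 2870 (one-sample t-test, right-tailed).
t = (x̄ − μ₀)/(s/√n) = (2970 − 2870)/(279/√12) = 1.242
df = n − 1 = 11
p-value = P(T ≥ 1.242) ≈ 0.1201
Since p ≈ 0.1201 > α = 0.01, fail to reject H0; the data do not provide sufficient evidence against H0.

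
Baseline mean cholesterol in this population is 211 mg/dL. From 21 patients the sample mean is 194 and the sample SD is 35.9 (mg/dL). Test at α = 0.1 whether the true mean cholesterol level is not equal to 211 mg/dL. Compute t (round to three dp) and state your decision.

t = -2.170; reject H0

H0: μ = 211; H1: μ ≠ 211 (one-sample t-test, two-sided).
t = (x̄ − μ₀)/(s/√n) = (194 − 211)/(35.9/√21) = -2.170
df = n − 1 = 20
Two-sided p-value ≈ 0.0422
Since p ≈ 0.0422 < α = 0.1, reject H0; the data support H1.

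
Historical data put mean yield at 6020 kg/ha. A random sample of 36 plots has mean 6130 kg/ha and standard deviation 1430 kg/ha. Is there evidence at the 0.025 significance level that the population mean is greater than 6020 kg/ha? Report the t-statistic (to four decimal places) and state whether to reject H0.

t = 0.4615; fail to reject H0

H0: μ = 6020; H1: μ > 6020 (one-sample t-test, right-tailed).
t = (x̄ − μ₀)/(s/√n) = (6130 − 6020)/(1430/√36) = 0.4615
df = n − 1 = 35
p-value = P(T ≥ 0.4615) ≈ 0.3236
Since p ≈ 0.3236 > α = 0.025, fail to reject H0; the data do not provide sufficient evidence against H0.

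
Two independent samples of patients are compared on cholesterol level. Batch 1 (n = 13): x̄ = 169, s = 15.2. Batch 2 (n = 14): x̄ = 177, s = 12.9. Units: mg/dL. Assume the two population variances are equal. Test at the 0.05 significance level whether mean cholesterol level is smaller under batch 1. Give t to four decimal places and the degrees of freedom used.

t = -1.4782, df = 25

Let group 1 = batch 1, group 2 = batch 2. H0: μ_1 = μ_2; H1: μ_1 < μ_2 (two-sample pooled-variance t-test, left-tailed).
s_p² = [(13−1)·15.2² + (14−1)·12.9²]/(13+14−2) = 197.432
t = (169 − 177)/√[197.432·(1/13 + 1/14)] = -1.4782
df = n₁ + n₂ − 2 = 25
p-value = P(T ≤ -1.4782) ≈ 0.076
Since p ≈ 0.076 > α = 0.05, fail to reject H0; the data do not provide sufficient evidence against H0.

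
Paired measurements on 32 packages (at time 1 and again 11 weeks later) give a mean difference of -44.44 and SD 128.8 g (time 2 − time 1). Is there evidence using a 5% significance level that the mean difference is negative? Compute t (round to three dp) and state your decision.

H0: μ_d = 0; H1: μ_d < 0 (paired t-test on the differences, left-tailed).
t = d̄/(s_d/√n) = -44.44/(128.8/√32) = -1.952
df = n − 1 = 31
p-value = P(T ≤ -1.952) ≈ 0.030
Since p ≈ 0.030 < α = 0.05, reject H0; the data support H1.

t = -1.952; reject H0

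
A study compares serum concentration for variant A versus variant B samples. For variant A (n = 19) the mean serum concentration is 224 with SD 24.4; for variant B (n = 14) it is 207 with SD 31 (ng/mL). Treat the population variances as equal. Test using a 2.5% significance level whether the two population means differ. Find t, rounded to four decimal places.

1.7639

Let group 1 = variant A, group 2 = variant B. H0: μ_1 = μ_2; H1: μ_1 ≠ μ_2 (two-sample pooled-variance t-test, two-sided).
s_p² = [(19−1)·24.4² + (14−1)·31²]/(19+14−2) = 748.693
t = (224 − 207)/√[748.693·(1/19 + 1/14)] = 1.7639
df = n₁ + n₂ − 2 = 31
Two-sided p-value ≈ 0.088
Since p ≈ 0.088 > α = 0.025, fail to reject H0; the data do not provide sufficient evidence against H0.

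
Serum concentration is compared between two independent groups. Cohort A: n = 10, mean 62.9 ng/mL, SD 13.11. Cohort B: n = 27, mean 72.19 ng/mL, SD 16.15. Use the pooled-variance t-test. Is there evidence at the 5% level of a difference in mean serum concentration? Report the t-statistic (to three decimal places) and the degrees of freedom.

t = -1.627, df = 35

Let group 1 = cohort A, group 2 = cohort B. H0: μ_1 = μ_2; H1: μ_1 ≠ μ_2 (two-sample pooled-variance t-test, two-sided).
s_p² = [(10−1)·13.11² + (27−1)·16.15²]/(10+27−2) = 237.95
t = (62.9 − 72.19)/√[237.95·(1/10 + 1/27)] = -1.627
df = n₁ + n₂ − 2 = 35
Two-sided p-value ≈ 0.1127
Since p ≈ 0.1127 > α = 0.05, fail to reject H0; the evidence is not statistically significant.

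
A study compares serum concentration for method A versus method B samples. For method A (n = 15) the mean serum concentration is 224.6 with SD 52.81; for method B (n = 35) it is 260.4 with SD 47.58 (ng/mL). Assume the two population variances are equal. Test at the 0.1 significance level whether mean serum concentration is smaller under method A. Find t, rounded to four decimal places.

Let group 1 = method A, group 2 = method B. H0: μ_1 = μ_2; H1: μ_1 < μ_2 (two-sample pooled-variance t-test, left-tailed).
s_p² = [(15−1)·52.81² + (35−1)·47.58²]/(15+35−2) = 2416.99
t = (224.6 − 260.4)/√[2416.99·(1/15 + 1/35)] = -2.3596
df = n₁ + n₂ − 2 = 48
p-value = P(T ≤ -2.3596) ≈ 0.011
Since p ≈ 0.011 < α = 0.1, reject H0; the evidence is statistically significant.

-2.3596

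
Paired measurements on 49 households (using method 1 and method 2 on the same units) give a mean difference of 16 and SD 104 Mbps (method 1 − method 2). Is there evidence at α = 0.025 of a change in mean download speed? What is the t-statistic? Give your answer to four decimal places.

1.0769

H0: μ_d = 0; H1: μ_d ≠ 0 (paired t-test on the differences, two-sided).
t = d̄/(s_d/√n) = 16/(104/√49) = 1.0769
df = n − 1 = 48
Two-sided p-value ≈ 0.2869
Since p ≈ 0.2869 > α = 0.025, fail to reject H0; the data do not provide sufficient evidence against H0.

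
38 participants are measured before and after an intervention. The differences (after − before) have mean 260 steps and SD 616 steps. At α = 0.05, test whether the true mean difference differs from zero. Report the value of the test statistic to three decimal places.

H0: μ_d = 0; H1: μ_d ≠ 0 (paired t-test on the differences, two-sided).
t = d̄/(s_d/√n) = 260/(616/√38) = 2.602
df = n − 1 = 37
Two-sided p-value ≈ 0.013
Since p ≈ 0.013 < α = 0.05, reject H0; the evidence is statistically significant.

2.602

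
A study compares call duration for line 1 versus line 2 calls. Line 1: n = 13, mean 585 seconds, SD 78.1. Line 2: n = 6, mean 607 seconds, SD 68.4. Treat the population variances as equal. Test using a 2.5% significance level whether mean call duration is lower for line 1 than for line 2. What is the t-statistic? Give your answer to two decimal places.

Let group 1 = line 1, group 2 = line 2. H0: μ_1 = μ_2; H1: μ_1 < μ_2 (two-sample pooled-variance t-test, left-tailed).
s_p² = [(13−1)·78.1² + (6−1)·68.4²]/(13+6−2) = 5681.65
t = (585 − 607)/√[5681.65·(1/13 + 1/6)] = -0.59
df = n₁ + n₂ − 2 = 17
p-value = P(T ≤ -0.59) ≈ 0.2810
Since p ≈ 0.2810 > α = 0.025, fail to reject H0; the data do not provide sufficient evidence against H0.

-0.59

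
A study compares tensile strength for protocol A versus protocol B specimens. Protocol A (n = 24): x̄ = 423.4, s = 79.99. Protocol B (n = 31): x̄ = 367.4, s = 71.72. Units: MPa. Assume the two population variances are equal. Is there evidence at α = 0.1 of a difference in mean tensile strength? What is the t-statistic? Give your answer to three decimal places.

2.731

Let group 1 = protocol A, group 2 = protocol B. H0: μ_1 = μ_2; H1: μ_1 ≠ μ_2 (two-sample pooled-variance t-test, two-sided).
s_p² = [(24−1)·79.99² + (31−1)·71.72²]/(24+31−2) = 5688.23
t = (423.4 − 367.4)/√[5688.23·(1/24 + 1/31)] = 2.731
df = n₁ + n₂ − 2 = 53
Two-sided p-value ≈ 0.009
Since p ≈ 0.009 < α = 0.1, reject H0; the evidence is statistically significant.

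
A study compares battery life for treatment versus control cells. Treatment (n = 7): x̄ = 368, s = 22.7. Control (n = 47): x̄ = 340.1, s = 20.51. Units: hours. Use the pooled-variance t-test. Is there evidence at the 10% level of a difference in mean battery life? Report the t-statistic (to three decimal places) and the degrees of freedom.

t = 3.315, df = 52

Let group 1 = treatment, group 2 = control. H0: μ_1 = μ_2; H1: μ_1 ≠ μ_2 (two-sample pooled-variance t-test, two-sided).
s_p² = [(7−1)·22.7² + (47−1)·20.51²]/(7+47−2) = 431.579
t = (368 − 340.1)/√[431.579·(1/7 + 1/47)] = 3.315
df = n₁ + n₂ − 2 = 52
Two-sided p-value ≈ 0.0017
Since p ≈ 0.0017 < α = 0.1, reject H0; the evidence is statistically significant.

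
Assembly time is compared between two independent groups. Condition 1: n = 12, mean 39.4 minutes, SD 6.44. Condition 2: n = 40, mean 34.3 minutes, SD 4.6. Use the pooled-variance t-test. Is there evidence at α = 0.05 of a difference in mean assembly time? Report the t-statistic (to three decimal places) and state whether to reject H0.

Let group 1 = condition 1, group 2 = condition 2. H0: μ_1 = μ_2; H1: μ_1 ≠ μ_2 (two-sample pooled-variance t-test, two-sided).
s_p² = [(12−1)·6.44² + (40−1)·4.6²]/(12+40−2) = 25.629
t = (39.4 − 34.3)/√[25.629·(1/12 + 1/40)] = 3.061
df = n₁ + n₂ − 2 = 50
Two-sided p-value ≈ 0.0035
Since p ≈ 0.0035 < α = 0.05, reject H0; the data support H1.

t = 3.061; reject H0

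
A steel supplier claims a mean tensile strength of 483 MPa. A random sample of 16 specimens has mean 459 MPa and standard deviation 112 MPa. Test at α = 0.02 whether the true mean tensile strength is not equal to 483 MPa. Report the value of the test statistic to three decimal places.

H0: μ = 483; H1: μ ≠ 483 (one-sample t-test, two-sided).
t = (x̄ − μ₀)/(s/√n) = (459 − 483)/(112/√16) = -0.857
df = n − 1 = 15
Two-sided p-value ≈ 0.405
Since p ≈ 0.405 > α = 0.02, fail to reject H0; the evidence is not statistically significant.

-0.857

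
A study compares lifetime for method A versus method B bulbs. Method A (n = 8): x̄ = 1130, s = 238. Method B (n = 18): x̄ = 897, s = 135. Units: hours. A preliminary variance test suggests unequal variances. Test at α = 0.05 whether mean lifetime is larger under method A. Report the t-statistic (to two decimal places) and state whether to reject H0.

t = 2.59; reject H0

Let group 1 = method A, group 2 = method B. H0: μ_1 = μ_2; H1: μ_1 > μ_2 (Welch's two-sample t-test, right-tailed).
t = (x̄_1 − x̄_2)/√(s_1²/n_1 + s_2²/n_2) = (1130 − 897)/√(238²/8 + 135²/18) = 2.59
Welch–Satterthwaite df ≈ 9.07
p-value = P(T ≥ 2.59) ≈ 0.0145
Since p ≈ 0.0145 < α = 0.05, reject H0; the evidence is statistically significant.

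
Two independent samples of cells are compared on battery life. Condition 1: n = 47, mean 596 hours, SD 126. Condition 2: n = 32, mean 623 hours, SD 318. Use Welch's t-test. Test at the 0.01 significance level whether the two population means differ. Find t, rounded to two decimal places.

Let group 1 = condition 1, group 2 = condition 2. H0: μ_1 = μ_2; H1: μ_1 ≠ μ_2 (Welch's two-sample t-test, two-sided).
t = (x̄_1 − x̄_2)/√(s_1²/n_1 + s_2²/n_2) = (596 − 623)/√(126²/47 + 318²/32) = -0.46
Welch–Satterthwaite df ≈ 37.69
Two-sided p-value ≈ 0.6506
Since p ≈ 0.6506 > α = 0.01, fail to reject H0; the data do not provide sufficient evidence against H0.

-0.46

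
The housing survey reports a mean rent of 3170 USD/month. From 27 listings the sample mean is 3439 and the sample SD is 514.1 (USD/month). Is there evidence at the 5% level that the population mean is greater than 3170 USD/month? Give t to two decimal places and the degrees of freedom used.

H0: μ = 3170; H1: μ > 3170 (one-sample t-test, right-tailed).
t = (x̄ − μ₀)/(s/√n) = (3439 − 3170)/(514.1/√27) = 2.72
df = n − 1 = 26
p-value = P(T ≥ 2.72) ≈ 0.0058
Since p ≈ 0.0058 < α = 0.05, reject H0; the evidence is statistically significant.

t = 2.72, df = 26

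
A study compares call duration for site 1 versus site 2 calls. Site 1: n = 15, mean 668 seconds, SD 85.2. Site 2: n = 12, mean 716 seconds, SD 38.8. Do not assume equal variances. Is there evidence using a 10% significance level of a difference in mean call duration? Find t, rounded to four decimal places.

-1.9444

Let group 1 = site 1, group 2 = site 2. H0: μ_1 = μ_2; H1: μ_1 ≠ μ_2 (Welch's two-sample t-test, two-sided).
t = (x̄_1 − x̄_2)/√(s_1²/n_1 + s_2²/n_2) = (668 − 716)/√(85.2²/15 + 38.8²/12) = -1.9444
Welch–Satterthwaite df ≈ 20.45
Two-sided p-value ≈ 0.066
Since p ≈ 0.066 < α = 0.1, reject H0; the evidence is statistically significant.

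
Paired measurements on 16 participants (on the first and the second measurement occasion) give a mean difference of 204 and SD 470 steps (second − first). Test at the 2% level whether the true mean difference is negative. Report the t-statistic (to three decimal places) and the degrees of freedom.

t = 1.736, df = 15

H0: μ_d = 0; H1: μ_d < 0 (paired t-test on the differences, left-tailed).
t = d̄/(s_d/√n) = 204/(470/√16) = 1.736
df = n − 1 = 15
p-value = P(T ≤ 1.736) ≈ 0.9485
Since p ≈ 0.9485 > α = 0.02, fail to reject H0; the evidence is not statistically significant.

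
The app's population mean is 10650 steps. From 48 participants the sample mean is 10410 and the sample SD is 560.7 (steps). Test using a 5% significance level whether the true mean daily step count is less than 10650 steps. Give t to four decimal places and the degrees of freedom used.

t = -2.9655, df = 47

H0: μ = 10650; H1: μ < 10650 (one-sample t-test, left-tailed).
t = (x̄ − μ₀)/(s/√n) = (10410 − 10650)/(560.7/√48) = -2.9655
df = n − 1 = 47
p-value = P(T ≤ -2.9655) ≈ 0.0024
Since p ≈ 0.0024 < α = 0.05, reject H0; the data support H1.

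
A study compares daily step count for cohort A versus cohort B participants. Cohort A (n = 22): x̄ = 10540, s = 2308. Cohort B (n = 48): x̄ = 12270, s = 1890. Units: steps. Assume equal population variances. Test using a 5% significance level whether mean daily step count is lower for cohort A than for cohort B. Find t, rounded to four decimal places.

-3.3128

Let group 1 = cohort A, group 2 = cohort B. H0: μ_1 = μ_2; H1: μ_1 < μ_2 (two-sample pooled-variance t-test, left-tailed).
s_p² = [(22−1)·2308² + (48−1)·1890²]/(22+48−2) = 4114010
t = (10540 − 12270)/√[4114010·(1/22 + 1/48)] = -3.3128
df = n₁ + n₂ − 2 = 68
p-value = P(T ≤ -3.3128) ≈ 0.001
Since p ≈ 0.001 < α = 0.05, reject H0; the evidence is statistically significant.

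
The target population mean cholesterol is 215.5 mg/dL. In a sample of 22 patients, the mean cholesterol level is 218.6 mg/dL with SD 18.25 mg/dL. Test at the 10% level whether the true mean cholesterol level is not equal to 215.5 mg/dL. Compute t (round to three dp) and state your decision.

H0: μ = 215.5; H1: μ ≠ 215.5 (one-sample t-test, two-sided).
t = (x̄ − μ₀)/(s/√n) = (218.6 − 215.5)/(18.25/√22) = 0.797
df = n − 1 = 21
Two-sided p-value ≈ 0.4345
Since p ≈ 0.4345 > α = 0.1, fail to reject H0; the data do not provide sufficient evidence against H0.

t = 0.797; fail to reject H0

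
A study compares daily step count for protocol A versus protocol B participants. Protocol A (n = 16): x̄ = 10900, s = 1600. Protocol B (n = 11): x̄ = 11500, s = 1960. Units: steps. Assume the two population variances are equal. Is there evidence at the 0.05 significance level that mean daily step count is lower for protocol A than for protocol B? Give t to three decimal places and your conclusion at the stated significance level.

Let group 1 = protocol A, group 2 = protocol B. H0: μ_1 = μ_2; H1: μ_1 < μ_2 (two-sample pooled-variance t-test, left-tailed).
s_p² = [(16−1)·1600² + (11−1)·1960²]/(16+11−2) = 3072640
t = (10900 − 11500)/√[3072640·(1/16 + 1/11)] = -0.874
df = n₁ + n₂ − 2 = 25
p-value = P(T ≤ -0.874) ≈ 0.1952
Since p ≈ 0.1952 > α = 0.05, fail to reject H0; the data do not provide sufficient evidence against H0.

t = -0.874; fail to reject H0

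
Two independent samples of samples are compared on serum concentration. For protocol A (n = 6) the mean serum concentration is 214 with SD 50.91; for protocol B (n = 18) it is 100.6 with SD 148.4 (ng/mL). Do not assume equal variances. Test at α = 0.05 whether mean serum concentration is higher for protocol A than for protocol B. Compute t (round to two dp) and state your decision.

Let group 1 = protocol A, group 2 = protocol B. H0: μ_1 = μ_2; H1: μ_1 > μ_2 (Welch's two-sample t-test, right-tailed).
t = (x̄_1 − x̄_2)/√(s_1²/n_1 + s_2²/n_2) = (214 − 100.6)/√(50.91²/6 + 148.4²/18) = 2.79
Welch–Satterthwaite df ≈ 21.86
p-value = P(T ≥ 2.79) ≈ 0.005
Since p ≈ 0.005 < α = 0.05, reject H0; the data support H1.

t = 2.79; reject H0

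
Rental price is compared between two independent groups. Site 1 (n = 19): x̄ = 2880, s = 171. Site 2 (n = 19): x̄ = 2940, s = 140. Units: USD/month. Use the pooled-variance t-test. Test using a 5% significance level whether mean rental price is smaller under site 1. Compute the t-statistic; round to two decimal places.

-1.18

Let group 1 = site 1, group 2 = site 2. H0: μ_1 = μ_2; H1: μ_1 < μ_2 (two-sample pooled-variance t-test, left-tailed).
s_p² = [(19−1)·171² + (19−1)·140²]/(19+19−2) = 24420.5
t = (2880 − 2940)/√[24420.5·(1/19 + 1/19)] = -1.18
df = n₁ + n₂ − 2 = 36
p-value = P(T ≤ -1.18) ≈ 0.122
Since p ≈ 0.122 > α = 0.05, fail to reject H0; the data do not provide sufficient evidence against H0.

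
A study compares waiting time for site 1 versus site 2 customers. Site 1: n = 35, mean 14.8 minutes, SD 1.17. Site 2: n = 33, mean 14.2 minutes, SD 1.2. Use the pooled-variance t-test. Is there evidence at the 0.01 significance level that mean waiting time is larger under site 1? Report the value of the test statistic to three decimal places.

2.087

Let group 1 = site 1, group 2 = site 2. H0: μ_1 = μ_2; H1: μ_1 > μ_2 (two-sample pooled-variance t-test, right-tailed).
s_p² = [(35−1)·1.17² + (33−1)·1.2²]/(35+33−2) = 1.40337
t = (14.8 − 14.2)/√[1.40337·(1/35 + 1/33)] = 2.087
df = n₁ + n₂ − 2 = 66
p-value = P(T ≥ 2.087) ≈ 0.0204
Since p ≈ 0.0204 > α = 0.01, fail to reject H0; the evidence is not statistically significant.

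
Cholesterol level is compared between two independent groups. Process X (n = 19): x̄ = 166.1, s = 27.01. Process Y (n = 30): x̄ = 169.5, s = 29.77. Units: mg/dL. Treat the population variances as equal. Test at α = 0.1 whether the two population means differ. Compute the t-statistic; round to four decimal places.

-0.4034

Let group 1 = process X, group 2 = process Y. H0: μ_1 = μ_2; H1: μ_1 ≠ μ_2 (two-sample pooled-variance t-test, two-sided).
s_p² = [(19−1)·27.01² + (30−1)·29.77²]/(19+30−2) = 826.235
t = (166.1 − 169.5)/√[826.235·(1/19 + 1/30)] = -0.4034
df = n₁ + n₂ − 2 = 47
Two-sided p-value ≈ 0.688
Since p ≈ 0.688 > α = 0.1, fail to reject H0; the data do not provide sufficient evidence against H0.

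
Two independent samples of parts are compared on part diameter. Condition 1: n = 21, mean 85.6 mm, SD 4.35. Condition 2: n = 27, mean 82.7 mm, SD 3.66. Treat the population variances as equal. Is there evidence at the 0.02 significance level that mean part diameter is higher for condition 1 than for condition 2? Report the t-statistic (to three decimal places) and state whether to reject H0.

Let group 1 = condition 1, group 2 = condition 2. H0: μ_1 = μ_2; H1: μ_1 > μ_2 (two-sample pooled-variance t-test, right-tailed).
s_p² = [(21−1)·4.35² + (27−1)·3.66²]/(21+27−2) = 15.7986
t = (85.6 − 82.7)/√[15.7986·(1/21 + 1/27)] = 2.508
df = n₁ + n₂ − 2 = 46
p-value = P(T ≥ 2.508) ≈ 0.008
Since p ≈ 0.008 < α = 0.02, reject H0; the evidence is statistically significant.

t = 2.508; reject H0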